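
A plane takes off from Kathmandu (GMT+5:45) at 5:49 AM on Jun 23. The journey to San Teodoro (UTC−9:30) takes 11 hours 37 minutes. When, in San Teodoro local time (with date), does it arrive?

2:11 AM on June 23

Convert departure to UTC: 5:49 AM − 5:45 = 12:04 AM UTC on Jun 23.
Add 11 hours and 37 minutes travel time → 11:41 AM UTC.
San Teodoro is UTC−9:30, so local arrival = 11:41 AM − 9:30 = 2:11 AM on Jun 23.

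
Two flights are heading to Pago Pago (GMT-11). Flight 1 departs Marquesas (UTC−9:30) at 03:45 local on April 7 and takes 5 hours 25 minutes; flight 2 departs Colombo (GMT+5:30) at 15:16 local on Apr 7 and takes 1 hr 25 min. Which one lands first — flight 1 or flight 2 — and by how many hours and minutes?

the second, by 7 hours 29 minutes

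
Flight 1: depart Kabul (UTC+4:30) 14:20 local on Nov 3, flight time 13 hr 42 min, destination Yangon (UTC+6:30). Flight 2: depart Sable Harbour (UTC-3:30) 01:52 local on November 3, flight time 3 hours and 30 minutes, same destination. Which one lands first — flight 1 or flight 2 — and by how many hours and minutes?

the second, by 14 hours 40 minutes

Flight 1 in UTC: 14:20 − 4:30 = 09:50 on Nov 3.
+13 hours 42 minutes → arrive 23:32 UTC on Nov 3.
Flight 2 in UTC: 01:52 + 3:30 = 05:22 on Nov 3.
+3 hours 30 minutes → arrive 08:52 UTC on Nov 3.
Flight 2 lands earlier by 14 hours 40 minutes.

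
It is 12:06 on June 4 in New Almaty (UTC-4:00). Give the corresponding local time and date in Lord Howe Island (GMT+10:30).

02:36 on June 5

Lord Howe Island is 14:30 ahead of New Almaty.
Shift by the zone difference: 12:06 + 14:30 = 02:36 on Jun 5 in Lord Howe Island.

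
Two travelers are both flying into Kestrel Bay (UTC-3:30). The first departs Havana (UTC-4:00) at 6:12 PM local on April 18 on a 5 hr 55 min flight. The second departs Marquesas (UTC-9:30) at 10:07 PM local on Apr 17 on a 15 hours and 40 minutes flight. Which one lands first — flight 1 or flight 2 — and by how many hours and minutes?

Flight 1 in UTC: 6:12 PM + 4:00 = 10:12 PM on Apr 18.
+5 hours and 55 minutes → arrive 4:07 AM UTC on Apr 19.
Flight 2 in UTC: 10:07 PM + 9:30 = 7:37 AM on Apr 18.
+15 hours 40 minutes → arrive 11:17 PM UTC on Apr 18.
Flight 2 lands earlier by 4 hours 50 minutes.

the second, by 4 hours 50 minutes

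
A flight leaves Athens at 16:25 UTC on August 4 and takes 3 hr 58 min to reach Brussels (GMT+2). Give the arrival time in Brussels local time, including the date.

Departure is given in UTC: 16:25 on Aug 4.
Add 3 hours and 58 minutes → 20:23 UTC.
Brussels is UTC+2:00: 20:23 + 2:00 = 22:23 on Aug 4.

22:23 on August 4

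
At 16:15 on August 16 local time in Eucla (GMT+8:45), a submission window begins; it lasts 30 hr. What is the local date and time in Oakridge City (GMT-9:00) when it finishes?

Convert start to UTC: 16:15 − 8:45 = 07:30 UTC on Aug 16.
Add 30 hours duration → 13:30 UTC (Aug 17).
Oakridge City is UTC−9:00, so local end time = 13:30 − 9:00 = 04:30 on Aug 17.

04:30 on Aug 17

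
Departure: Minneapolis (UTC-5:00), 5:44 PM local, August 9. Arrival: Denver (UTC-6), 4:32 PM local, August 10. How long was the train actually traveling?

23 hours 48 minutes

Departure in UTC: 5:44 PM + 5:00 = 10:44 PM on Aug 9.
Arrival in UTC: 4:32 PM + 6:00 = 10:32 PM on Aug 10.
Elapsed = 10:32 PM − 10:44 PM (+1 day) = 23 hours 48 minutes.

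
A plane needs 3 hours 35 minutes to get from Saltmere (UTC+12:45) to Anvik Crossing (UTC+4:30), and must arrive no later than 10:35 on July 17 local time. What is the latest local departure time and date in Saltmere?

15:15 on July 17

Target arrival in UTC: 10:35 − 4:30 = 06:05 on Jul 17.
Subtract 3 hours 35 minutes → departure 02:30 UTC on Jul 17.
Saltmere is UTC+12:45: 02:30 + 12:45 = 15:15 on Jul 17.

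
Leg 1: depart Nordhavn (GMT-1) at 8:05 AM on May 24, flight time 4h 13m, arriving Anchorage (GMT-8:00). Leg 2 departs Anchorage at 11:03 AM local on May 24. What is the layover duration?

5 hours 45 minutes

Convert departure to UTC: 8:05 AM + 1:00 = 9:05 AM UTC on May 24.
Add 4 hours 13 minutes flight time → 1:18 PM UTC.
Anchorage is UTC−8:00, so local arrival = 1:18 PM − 8:00 = 5:18 AM on May 24.
Layover = 11:03 AM − 5:18 AM = 5 hours 45 minutes.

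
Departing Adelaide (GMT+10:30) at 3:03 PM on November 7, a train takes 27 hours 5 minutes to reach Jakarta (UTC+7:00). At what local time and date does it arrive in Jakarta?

2:38 PM on November 8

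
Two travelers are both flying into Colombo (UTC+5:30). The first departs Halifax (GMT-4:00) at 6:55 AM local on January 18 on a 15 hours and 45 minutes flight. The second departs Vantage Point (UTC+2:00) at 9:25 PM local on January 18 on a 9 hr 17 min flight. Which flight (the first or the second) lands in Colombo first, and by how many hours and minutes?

Flight 1 in UTC: 6:55 AM + 4:00 = 10:55 AM on Jan 18.
+15 hours 45 minutes → arrive 2:40 AM UTC on Jan 19.
Flight 2 in UTC: 9:25 PM − 2:00 = 7:25 PM on Jan 18.
+9 hours 17 minutes → arrive 4:42 AM UTC on Jan 19.
Flight 1 lands earlier by 2 hours 2 minutes.

the first, by 2 hours 2 minutes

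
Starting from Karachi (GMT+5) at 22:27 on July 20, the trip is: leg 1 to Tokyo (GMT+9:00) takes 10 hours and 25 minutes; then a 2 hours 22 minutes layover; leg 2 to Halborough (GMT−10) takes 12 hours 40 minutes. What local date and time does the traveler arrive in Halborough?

08:54 on Jul 21

Convert departure to UTC: 22:27 − 5:00 = 17:27 UTC on Jul 20.
Add 10 hours and 25 minutes leg 1 → 03:52 UTC (Jul 21).
Add 2 hours 22 minutes layover in Tokyo → 06:14 UTC.
Add 12 hours and 40 minutes leg 2 → 18:54 UTC.
Halborough is UTC−10:00, so local arrival = 18:54 − 10:00 = 08:54 on Jul 21.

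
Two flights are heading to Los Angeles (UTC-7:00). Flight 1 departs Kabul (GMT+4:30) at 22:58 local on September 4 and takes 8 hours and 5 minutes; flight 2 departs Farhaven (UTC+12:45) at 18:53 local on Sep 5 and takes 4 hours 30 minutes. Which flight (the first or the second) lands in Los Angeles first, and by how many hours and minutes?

Flight 1 in UTC: 22:58 − 4:30 = 18:28 on Sep 4.
+8 hours 5 minutes → arrive 02:33 UTC on Sep 5.
Flight 2 in UTC: 18:53 − 12:45 = 06:08 on Sep 5.
+4 hours and 30 minutes → arrive 10:38 UTC on Sep 5.
Flight 1 lands earlier by 8 hours 5 minutes.

the first, by 8 hours 5 minutes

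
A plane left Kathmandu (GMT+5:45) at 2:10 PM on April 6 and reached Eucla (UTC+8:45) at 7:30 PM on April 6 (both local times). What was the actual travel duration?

Departure in UTC: 2:10 PM − 5:45 = 8:25 AM on Apr 6.
Arrival in UTC: 7:30 PM − 8:45 = 10:45 AM on Apr 6.
Elapsed = 10:45 AM − 8:25 AM = 2 hours 20 minutes.

2 hours 20 minutes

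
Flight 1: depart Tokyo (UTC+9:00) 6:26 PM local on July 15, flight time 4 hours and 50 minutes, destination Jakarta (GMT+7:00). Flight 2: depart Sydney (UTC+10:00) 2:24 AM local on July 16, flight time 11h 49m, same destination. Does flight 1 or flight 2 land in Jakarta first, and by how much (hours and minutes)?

the first, by 13 hours 57 minutes

Flight 1 in UTC: 6:26 PM − 9:00 = 9:26 AM on Jul 15.
+4 hours and 50 minutes → arrive 2:16 PM UTC on Jul 15.
Flight 2 in UTC: 2:24 AM − 10:00 = 4:24 PM on Jul 15.
+11 hours and 49 minutes → arrive 4:13 AM UTC on Jul 16.
Flight 1 lands earlier by 13 hours 57 minutes.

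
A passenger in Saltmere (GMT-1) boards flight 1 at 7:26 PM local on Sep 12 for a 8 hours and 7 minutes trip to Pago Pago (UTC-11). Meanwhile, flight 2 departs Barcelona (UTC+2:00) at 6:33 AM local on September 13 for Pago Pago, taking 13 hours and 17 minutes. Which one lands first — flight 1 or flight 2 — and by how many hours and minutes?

the first, by 13 hours 17 minutes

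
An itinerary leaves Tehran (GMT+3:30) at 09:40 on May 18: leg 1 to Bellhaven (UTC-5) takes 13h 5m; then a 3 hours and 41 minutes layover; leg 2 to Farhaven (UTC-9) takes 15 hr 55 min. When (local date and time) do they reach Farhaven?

05:51 on May 19

Convert departure to UTC: 09:40 − 3:30 = 06:10 UTC on May 18.
Add 13 hours and 5 minutes leg 1 → 19:15 UTC.
Add 3 hours and 41 minutes layover in Bellhaven → 22:56 UTC.
Add 15 hours 55 minutes leg 2 → 14:51 UTC (May 19).
Farhaven is UTC−9:00, so local arrival = 14:51 − 9:00 = 05:51 on May 19.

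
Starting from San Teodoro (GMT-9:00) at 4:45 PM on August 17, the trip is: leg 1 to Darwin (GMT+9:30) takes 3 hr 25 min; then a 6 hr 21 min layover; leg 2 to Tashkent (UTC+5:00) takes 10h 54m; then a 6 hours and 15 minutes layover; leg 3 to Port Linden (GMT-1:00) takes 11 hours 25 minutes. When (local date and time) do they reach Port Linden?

Convert departure to UTC: 4:45 PM + 9:00 = 1:45 AM UTC on Aug 18.
Add 3 hours and 25 minutes leg 1 → 5:10 AM UTC.
Add 6 hours 21 minutes layover in Darwin → 11:31 AM UTC.
Add 10 hours and 54 minutes leg 2 → 10:25 PM UTC.
Add 6 hours and 15 minutes layover in Tashkent → 4:40 AM UTC (Aug 19).
Add 11 hours 25 minutes leg 3 → 4:05 PM UTC.
Port Linden is UTC−1:00, so local arrival = 4:05 PM − 1:00 = 3:05 PM on Aug 19.

3:05 PM on August 19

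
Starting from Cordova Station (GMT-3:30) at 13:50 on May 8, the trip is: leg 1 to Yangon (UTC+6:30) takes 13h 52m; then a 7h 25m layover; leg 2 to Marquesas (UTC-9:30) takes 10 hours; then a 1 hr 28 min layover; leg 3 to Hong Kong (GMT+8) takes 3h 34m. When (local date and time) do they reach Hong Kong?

13:39 on May 10

Convert departure to UTC: 13:50 + 3:30 = 17:20 UTC on May 8.
Add 13 hours 52 minutes leg 1 → 07:12 UTC (May 9).
Add 7 hours and 25 minutes layover in Yangon → 14:37 UTC.
Add 10 hours leg 2 → 00:37 UTC (May 10).
Add 1 hour 28 minutes layover in Marquesas → 02:05 UTC.
Add 3 hours and 34 minutes leg 3 → 05:39 UTC.
Hong Kong is UTC+8:00, so local arrival = 05:39 + 8:00 = 13:39 on May 10.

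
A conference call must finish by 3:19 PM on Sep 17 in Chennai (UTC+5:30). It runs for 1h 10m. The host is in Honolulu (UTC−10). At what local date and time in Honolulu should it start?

10:39 PM on Sep 16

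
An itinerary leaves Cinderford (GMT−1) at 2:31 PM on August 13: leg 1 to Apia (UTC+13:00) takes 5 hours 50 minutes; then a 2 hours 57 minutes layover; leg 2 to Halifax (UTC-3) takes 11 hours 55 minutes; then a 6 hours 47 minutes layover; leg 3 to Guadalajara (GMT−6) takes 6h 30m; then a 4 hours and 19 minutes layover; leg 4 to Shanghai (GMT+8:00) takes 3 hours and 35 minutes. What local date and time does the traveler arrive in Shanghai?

5:24 PM on Aug 15

Convert departure to UTC: 2:31 PM + 1:00 = 3:31 PM UTC on Aug 13.
Add 5 hours 50 minutes leg 1 → 9:21 PM UTC.
Add 2 hours 57 minutes layover in Apia → 12:18 AM UTC (Aug 14).
Add 11 hours 55 minutes leg 2 → 12:13 PM UTC.
Add 6 hours and 47 minutes layover in Halifax → 7:00 PM UTC.
Add 6 hours and 30 minutes leg 3 → 1:30 AM UTC (Aug 15).
Add 4 hours 19 minutes layover in Guadalajara → 5:49 AM UTC.
Add 3 hours 35 minutes leg 4 → 9:24 AM UTC.
Shanghai is UTC+8:00, so local arrival = 9:24 AM + 8:00 = 5:24 PM on Aug 15.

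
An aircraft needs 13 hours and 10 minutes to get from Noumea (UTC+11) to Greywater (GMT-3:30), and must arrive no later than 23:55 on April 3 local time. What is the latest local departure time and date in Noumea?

01:15 on April 4

Target arrival in UTC: 23:55 + 3:30 = 03:25 on Apr 4.
Subtract 13 hours and 10 minutes → departure 14:15 UTC on Apr 3.
Noumea is UTC+11:00: 14:15 + 11:00 = 01:15 on Apr 4.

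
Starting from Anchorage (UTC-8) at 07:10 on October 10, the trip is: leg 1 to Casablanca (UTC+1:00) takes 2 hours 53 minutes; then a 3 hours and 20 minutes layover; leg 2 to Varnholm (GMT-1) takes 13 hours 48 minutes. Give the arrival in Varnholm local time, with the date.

Convert departure to UTC: 07:10 + 8:00 = 15:10 UTC on Oct 10.
Add 2 hours 53 minutes leg 1 → 18:03 UTC.
Add 3 hours 20 minutes layover in Casablanca → 21:23 UTC.
Add 13 hours 48 minutes leg 2 → 11:11 UTC (Oct 11).
Varnholm is UTC−1:00, so local arrival = 11:11 − 1:00 = 10:11 on Oct 11.

10:11 on October 11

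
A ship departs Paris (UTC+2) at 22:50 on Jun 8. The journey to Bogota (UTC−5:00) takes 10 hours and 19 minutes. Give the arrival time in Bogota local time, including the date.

02:09 on Jun 9

Bogota is 7:00 behind Paris.
After 10 hours and 19 minutes it is 09:09 (Jun 9) in Paris.
Shift by the zone difference: 09:09 − 7:00 = 02:09 on Jun 9 in Bogota.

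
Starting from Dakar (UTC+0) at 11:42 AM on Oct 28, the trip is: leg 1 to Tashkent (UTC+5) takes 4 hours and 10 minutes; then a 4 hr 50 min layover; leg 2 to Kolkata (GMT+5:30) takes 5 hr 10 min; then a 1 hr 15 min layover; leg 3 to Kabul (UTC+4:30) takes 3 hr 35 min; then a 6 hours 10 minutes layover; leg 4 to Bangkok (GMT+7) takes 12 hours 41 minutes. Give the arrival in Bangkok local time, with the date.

Dakar is at UTC+0, so departure is already 11:42 AM UTC on Oct 28.
Add 4 hours and 10 minutes leg 1 → 3:52 PM UTC.
Add 4 hours and 50 minutes layover in Tashkent → 8:42 PM UTC.
Add 5 hours 10 minutes leg 2 → 1:52 AM UTC (Oct 29).
Add 1 hour 15 minutes layover in Kolkata → 3:07 AM UTC.
Add 3 hours and 35 minutes leg 3 → 6:42 AM UTC.
Add 6 hours and 10 minutes layover in Kabul → 12:52 PM UTC.
Add 12 hours 41 minutes leg 4 → 1:33 AM UTC (Oct 30).
Bangkok is UTC+7:00, so local arrival = 1:33 AM + 7:00 = 8:33 AM on Oct 30.

8:33 AM on Oct 30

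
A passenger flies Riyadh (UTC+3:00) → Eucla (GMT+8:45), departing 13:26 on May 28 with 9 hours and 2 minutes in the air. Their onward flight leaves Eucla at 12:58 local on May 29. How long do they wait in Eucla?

8 hours 45 minutes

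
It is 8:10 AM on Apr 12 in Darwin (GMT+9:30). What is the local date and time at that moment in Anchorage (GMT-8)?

In UTC: 8:10 AM − 9:30 = 10:40 PM on Apr 11.
Anchorage is UTC−8:00: 10:40 PM − 8:00 = 2:40 PM on Apr 11.

2:40 PM on April 11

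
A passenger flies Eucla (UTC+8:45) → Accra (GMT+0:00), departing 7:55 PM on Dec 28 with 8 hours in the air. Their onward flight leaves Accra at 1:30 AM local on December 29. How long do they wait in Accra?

6 hours 20 minutes

Convert departure to UTC: 7:55 PM − 8:45 = 11:10 AM UTC on Dec 28.
Add 8 hours flight time → 7:10 PM UTC.
Accra is UTC+0, so local arrival is the same: 7:10 PM on Dec 28.
Layover = 1:30 AM − 7:10 PM (+1 day) = 6 hours 20 minutes.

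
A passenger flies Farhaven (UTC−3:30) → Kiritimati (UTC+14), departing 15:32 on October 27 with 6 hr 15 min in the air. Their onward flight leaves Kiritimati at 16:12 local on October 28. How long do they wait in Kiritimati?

55 minutes

Convert departure to UTC: 15:32 + 3:30 = 19:02 UTC on Oct 27.
Add 6 hours and 15 minutes flight time → 01:17 UTC (Oct 28).
Kiritimati is UTC+14:00, so local arrival = 01:17 + 14:00 = 15:17 on Oct 28.
Layover = 16:12 − 15:17 = 55 minutes.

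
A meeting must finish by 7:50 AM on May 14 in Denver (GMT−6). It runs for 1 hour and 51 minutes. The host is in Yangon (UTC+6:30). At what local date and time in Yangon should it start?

6:29 PM on May 14

Target end time in UTC: 7:50 AM + 6:00 = 1:50 PM on May 14.
Subtract 1 hour 51 minutes → start 11:59 AM UTC on May 14.
Yangon is UTC+6:30: 11:59 AM + 6:30 = 6:29 PM on May 14.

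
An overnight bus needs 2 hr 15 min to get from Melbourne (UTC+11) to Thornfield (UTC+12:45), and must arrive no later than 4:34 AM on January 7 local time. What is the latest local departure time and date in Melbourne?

Target arrival in UTC: 4:34 AM − 12:45 = 3:49 PM on Jan 6.
Subtract 2 hours and 15 minutes → departure 1:34 PM UTC on Jan 6.
Melbourne is UTC+11:00: 1:34 PM + 11:00 = 12:34 AM on Jan 7.

12:34 AM on Jan 7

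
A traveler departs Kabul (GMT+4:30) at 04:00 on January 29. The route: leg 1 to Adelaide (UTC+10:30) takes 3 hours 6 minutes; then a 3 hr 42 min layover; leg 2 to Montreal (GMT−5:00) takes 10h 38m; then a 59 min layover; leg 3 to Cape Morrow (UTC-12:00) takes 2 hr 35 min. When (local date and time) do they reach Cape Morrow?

08:30 on January 29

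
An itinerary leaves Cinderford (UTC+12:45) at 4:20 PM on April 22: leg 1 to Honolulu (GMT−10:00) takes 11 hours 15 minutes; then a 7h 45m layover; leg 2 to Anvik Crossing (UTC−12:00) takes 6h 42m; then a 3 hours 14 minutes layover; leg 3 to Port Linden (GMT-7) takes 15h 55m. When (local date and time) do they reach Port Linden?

5:26 PM on Apr 23

Convert departure to UTC: 4:20 PM − 12:45 = 3:35 AM UTC on Apr 22.
Add 11 hours and 15 minutes leg 1 → 2:50 PM UTC.
Add 7 hours and 45 minutes layover in Honolulu → 10:35 PM UTC.
Add 6 hours and 42 minutes leg 2 → 5:17 AM UTC (Apr 23).
Add 3 hours 14 minutes layover in Anvik Crossing → 8:31 AM UTC.
Add 15 hours 55 minutes leg 3 → 12:26 AM UTC (Apr 24).
Port Linden is UTC−7:00, so local arrival = 12:26 AM − 7:00 = 5:26 PM on Apr 23.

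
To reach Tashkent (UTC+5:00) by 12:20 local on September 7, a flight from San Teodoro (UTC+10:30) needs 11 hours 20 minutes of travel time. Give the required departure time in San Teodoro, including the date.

Target arrival in UTC: 12:20 − 5:00 = 07:20 on Sep 7.
Subtract 11 hours and 20 minutes → departure 20:00 UTC on Sep 6.
San Teodoro is UTC+10:30: 20:00 + 10:30 = 06:30 on Sep 7.

06:30 on Sep 7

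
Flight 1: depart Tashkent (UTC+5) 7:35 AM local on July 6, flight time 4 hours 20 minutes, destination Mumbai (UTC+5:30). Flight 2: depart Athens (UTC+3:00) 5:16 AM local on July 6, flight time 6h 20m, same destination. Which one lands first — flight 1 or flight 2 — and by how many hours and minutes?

Flight 1 in UTC: 7:35 AM − 5:00 = 2:35 AM on Jul 6.
+4 hours and 20 minutes → arrive 6:55 AM UTC on Jul 6.
Flight 2 in UTC: 5:16 AM − 3:00 = 2:16 AM on Jul 6.
+6 hours 20 minutes → arrive 8:36 AM UTC on Jul 6.
Flight 1 lands earlier by 1 hour 41 minutes.

the first, by 1 hour 41 minutes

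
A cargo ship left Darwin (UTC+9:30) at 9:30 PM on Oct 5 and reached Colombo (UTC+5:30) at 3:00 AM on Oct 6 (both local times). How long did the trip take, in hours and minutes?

9 hours 30 minutes

Colombo is 4:00 behind Darwin.
Clock-face elapsed time (ignoring zones) is 5 hours 30 minutes.
Actual elapsed = 5 hours 30 minutes + 4:00 = 9 hours 30 minutes.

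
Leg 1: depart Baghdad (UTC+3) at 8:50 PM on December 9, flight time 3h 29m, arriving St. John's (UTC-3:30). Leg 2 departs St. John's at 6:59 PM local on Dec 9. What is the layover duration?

1 hour 10 minutes

Convert departure to UTC: 8:50 PM − 3:00 = 5:50 PM UTC on Dec 9.
Add 3 hours and 29 minutes flight time → 9:19 PM UTC.
St. John's is UTC−3:30, so local arrival = 9:19 PM − 3:30 = 5:49 PM on Dec 9.
Layover = 6:59 PM − 5:49 PM = 1 hour 10 minutes.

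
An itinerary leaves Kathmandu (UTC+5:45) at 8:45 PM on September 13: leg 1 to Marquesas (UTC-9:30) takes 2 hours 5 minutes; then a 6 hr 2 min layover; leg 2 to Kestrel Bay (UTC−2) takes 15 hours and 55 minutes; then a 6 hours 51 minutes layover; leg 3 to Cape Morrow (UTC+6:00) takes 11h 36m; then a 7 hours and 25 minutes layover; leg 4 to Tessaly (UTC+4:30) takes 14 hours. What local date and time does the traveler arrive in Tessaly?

Convert departure to UTC: 8:45 PM − 5:45 = 3:00 PM UTC on Sep 13.
Add 2 hours and 5 minutes leg 1 → 5:05 PM UTC.
Add 6 hours 2 minutes layover in Marquesas → 11:07 PM UTC.
Add 15 hours 55 minutes leg 2 → 3:02 PM UTC (Sep 14).
Add 6 hours 51 minutes layover in Kestrel Bay → 9:53 PM UTC.
Add 11 hours 36 minutes leg 3 → 9:29 AM UTC (Sep 15).
Add 7 hours 25 minutes layover in Cape Morrow → 4:54 PM UTC.
Add 14 hours leg 4 → 6:54 AM UTC (Sep 16).
Tessaly is UTC+4:30, so local arrival = 6:54 AM + 4:30 = 11:24 AM on Sep 16.

11:24 AM on September 16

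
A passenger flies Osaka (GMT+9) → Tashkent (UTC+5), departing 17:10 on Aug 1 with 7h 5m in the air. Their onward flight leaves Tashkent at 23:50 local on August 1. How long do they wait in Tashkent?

3 hours 35 minutes

Convert departure to UTC: 17:10 − 9:00 = 08:10 UTC on Aug 1.
Add 7 hours and 5 minutes flight time → 15:15 UTC.
Tashkent is UTC+5:00, so local arrival = 15:15 + 5:00 = 20:15 on Aug 1.
Layover = 23:50 − 20:15 = 3 hours 35 minutes.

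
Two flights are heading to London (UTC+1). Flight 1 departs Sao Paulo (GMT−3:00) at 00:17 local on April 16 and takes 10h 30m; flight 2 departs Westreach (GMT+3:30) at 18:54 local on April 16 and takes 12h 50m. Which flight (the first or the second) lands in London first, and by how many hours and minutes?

the first, by 14 hours 27 minutes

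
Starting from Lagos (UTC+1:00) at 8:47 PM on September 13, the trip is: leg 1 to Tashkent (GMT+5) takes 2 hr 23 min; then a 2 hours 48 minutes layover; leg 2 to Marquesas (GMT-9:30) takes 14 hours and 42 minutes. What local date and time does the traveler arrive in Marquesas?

Convert departure to UTC: 8:47 PM − 1:00 = 7:47 PM UTC on Sep 13.
Add 2 hours 23 minutes leg 1 → 10:10 PM UTC.
Add 2 hours 48 minutes layover in Tashkent → 12:58 AM UTC (Sep 14).
Add 14 hours 42 minutes leg 2 → 3:40 PM UTC.
Marquesas is UTC−9:30, so local arrival = 3:40 PM − 9:30 = 6:10 AM on Sep 14.

6:10 AM on September 14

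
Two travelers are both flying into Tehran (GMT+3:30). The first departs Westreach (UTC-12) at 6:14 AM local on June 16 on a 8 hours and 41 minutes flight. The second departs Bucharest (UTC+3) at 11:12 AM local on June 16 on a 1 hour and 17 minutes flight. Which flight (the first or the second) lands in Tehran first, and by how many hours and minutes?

Flight 1 in UTC: 6:14 AM + 12:00 = 6:14 PM on Jun 16.
+8 hours 41 minutes → arrive 2:55 AM UTC on Jun 17.
Flight 2 in UTC: 11:12 AM − 3:00 = 8:12 AM on Jun 16.
+1 hour 17 minutes → arrive 9:29 AM UTC on Jun 16.
Flight 2 lands earlier by 17 hours 26 minutes.

the second, by 17 hours 26 minutes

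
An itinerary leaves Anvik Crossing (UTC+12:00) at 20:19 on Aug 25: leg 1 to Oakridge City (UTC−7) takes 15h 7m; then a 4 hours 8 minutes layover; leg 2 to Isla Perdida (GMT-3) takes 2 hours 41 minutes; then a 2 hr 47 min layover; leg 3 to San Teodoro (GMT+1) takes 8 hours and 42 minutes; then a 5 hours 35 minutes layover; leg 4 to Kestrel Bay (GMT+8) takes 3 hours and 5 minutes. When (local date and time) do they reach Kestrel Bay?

Convert departure to UTC: 20:19 − 12:00 = 08:19 UTC on Aug 25.
Add 15 hours and 7 minutes leg 1 → 23:26 UTC.
Add 4 hours and 8 minutes layover in Oakridge City → 03:34 UTC (Aug 26).
Add 2 hours and 41 minutes leg 2 → 06:15 UTC.
Add 2 hours and 47 minutes layover in Isla Perdida → 09:02 UTC.
Add 8 hours 42 minutes leg 3 → 17:44 UTC.
Add 5 hours and 35 minutes layover in San Teodoro → 23:19 UTC.
Add 3 hours and 5 minutes leg 4 → 02:24 UTC (Aug 27).
Kestrel Bay is UTC+8:00, so local arrival = 02:24 + 8:00 = 10:24 on Aug 27.

10:24 on Aug 27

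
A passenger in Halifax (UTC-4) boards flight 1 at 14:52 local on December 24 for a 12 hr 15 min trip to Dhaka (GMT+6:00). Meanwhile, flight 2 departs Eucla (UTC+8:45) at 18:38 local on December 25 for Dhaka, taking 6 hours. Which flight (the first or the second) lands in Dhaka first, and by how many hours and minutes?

Flight 1 in UTC: 14:52 + 4:00 = 18:52 on Dec 24.
+12 hours and 15 minutes → arrive 07:07 UTC on Dec 25.
Flight 2 in UTC: 18:38 − 8:45 = 09:53 on Dec 25.
+6 hours → arrive 15:53 UTC on Dec 25.
Flight 1 lands earlier by 8 hours 46 minutes.

the first, by 8 hours 46 minutes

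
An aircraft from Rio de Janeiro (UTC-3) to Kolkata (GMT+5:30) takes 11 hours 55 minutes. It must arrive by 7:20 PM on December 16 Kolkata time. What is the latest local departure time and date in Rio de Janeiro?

10:55 PM on December 15

Target arrival in UTC: 7:20 PM − 5:30 = 1:50 PM on Dec 16.
Subtract 11 hours 55 minutes → departure 1:55 AM UTC on Dec 16.
Rio de Janeiro is UTC−3:00: 1:55 AM − 3:00 = 10:55 PM on Dec 15.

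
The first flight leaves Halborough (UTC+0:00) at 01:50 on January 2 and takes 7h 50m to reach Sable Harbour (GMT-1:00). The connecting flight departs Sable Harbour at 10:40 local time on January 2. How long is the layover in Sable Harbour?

Halborough is at UTC+0, so departure is already 01:50 UTC on Jan 2.
Add 7 hours 50 minutes flight time → 09:40 UTC.
Sable Harbour is UTC−1:00, so local arrival = 09:40 − 1:00 = 08:40 on Jan 2.
Layover = 10:40 − 08:40 = 2 hours.

2 hours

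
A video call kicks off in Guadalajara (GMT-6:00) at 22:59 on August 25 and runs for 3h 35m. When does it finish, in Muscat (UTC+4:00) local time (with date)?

12:34 on Aug 26

Muscat is 10:00 ahead of Guadalajara.
After 3 hours and 35 minutes it is 02:34 (Aug 26) in Guadalajara.
Shift by the zone difference: 02:34 + 10:00 = 12:34 on Aug 26 in Muscat.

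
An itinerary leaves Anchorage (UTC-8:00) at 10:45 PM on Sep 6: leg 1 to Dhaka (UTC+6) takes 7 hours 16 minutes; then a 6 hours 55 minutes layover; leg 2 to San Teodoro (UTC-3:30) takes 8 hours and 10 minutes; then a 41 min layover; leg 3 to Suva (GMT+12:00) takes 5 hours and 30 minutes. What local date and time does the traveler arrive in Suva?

11:17 PM on September 8

Convert departure to UTC: 10:45 PM + 8:00 = 6:45 AM UTC on Sep 7.
Add 7 hours and 16 minutes leg 1 → 2:01 PM UTC.
Add 6 hours and 55 minutes layover in Dhaka → 8:56 PM UTC.
Add 8 hours and 10 minutes leg 2 → 5:06 AM UTC (Sep 8).
Add 41 minutes layover in San Teodoro → 5:47 AM UTC.
Add 5 hours 30 minutes leg 3 → 11:17 AM UTC.
Suva is UTC+12:00, so local arrival = 11:17 AM + 12:00 = 11:17 PM on Sep 8.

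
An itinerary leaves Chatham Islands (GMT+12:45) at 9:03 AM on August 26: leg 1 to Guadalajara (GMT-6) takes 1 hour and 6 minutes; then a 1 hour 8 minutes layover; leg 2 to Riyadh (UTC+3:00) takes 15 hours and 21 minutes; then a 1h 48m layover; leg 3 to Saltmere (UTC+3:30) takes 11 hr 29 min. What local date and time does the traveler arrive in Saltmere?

Convert departure to UTC: 9:03 AM − 12:45 = 8:18 PM UTC on Aug 25.
Add 1 hour and 6 minutes leg 1 → 9:24 PM UTC.
Add 1 hour 8 minutes layover in Guadalajara → 10:32 PM UTC.
Add 15 hours 21 minutes leg 2 → 1:53 PM UTC (Aug 26).
Add 1 hour and 48 minutes layover in Riyadh → 3:41 PM UTC.
Add 11 hours 29 minutes leg 3 → 3:10 AM UTC (Aug 27).
Saltmere is UTC+3:30, so local arrival = 3:10 AM + 3:30 = 6:40 AM on Aug 27.

6:40 AM on August 27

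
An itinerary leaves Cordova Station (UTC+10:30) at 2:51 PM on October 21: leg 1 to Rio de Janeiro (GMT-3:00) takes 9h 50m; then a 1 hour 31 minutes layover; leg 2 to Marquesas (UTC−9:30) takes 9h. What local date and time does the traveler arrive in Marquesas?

Convert departure to UTC: 2:51 PM − 10:30 = 4:21 AM UTC on Oct 21.
Add 9 hours and 50 minutes leg 1 → 2:11 PM UTC.
Add 1 hour 31 minutes layover in Rio de Janeiro → 3:42 PM UTC.
Add 9 hours leg 2 → 12:42 AM UTC (Oct 22).
Marquesas is UTC−9:30, so local arrival = 12:42 AM − 9:30 = 3:12 PM on Oct 21.

3:12 PM on October 21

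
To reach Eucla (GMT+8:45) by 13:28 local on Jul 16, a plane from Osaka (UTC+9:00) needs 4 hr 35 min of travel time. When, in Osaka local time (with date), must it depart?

Target arrival in UTC: 13:28 − 8:45 = 04:43 on Jul 16.
Subtract 4 hours and 35 minutes → departure 00:08 UTC on Jul 16.
Osaka is UTC+9:00: 00:08 + 9:00 = 09:08 on Jul 16.

09:08 on Jul 16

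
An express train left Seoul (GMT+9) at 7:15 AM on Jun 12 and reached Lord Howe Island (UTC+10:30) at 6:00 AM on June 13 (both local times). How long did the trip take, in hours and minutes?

21 hours 15 minutes

Departure in UTC: 7:15 AM − 9:00 = 10:15 PM on Jun 11.
Arrival in UTC: 6:00 AM − 10:30 = 7:30 PM on Jun 12.
Elapsed = 7:30 PM − 10:15 PM (+1 day) = 21 hours 15 minutes.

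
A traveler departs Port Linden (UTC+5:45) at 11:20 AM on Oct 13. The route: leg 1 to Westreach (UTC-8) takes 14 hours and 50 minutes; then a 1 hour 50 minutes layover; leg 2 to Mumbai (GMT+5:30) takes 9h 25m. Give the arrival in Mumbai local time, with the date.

1:10 PM on Oct 14

Convert departure to UTC: 11:20 AM − 5:45 = 5:35 AM UTC on Oct 13.
Add 14 hours and 50 minutes leg 1 → 8:25 PM UTC.
Add 1 hour and 50 minutes layover in Westreach → 10:15 PM UTC.
Add 9 hours 25 minutes leg 2 → 7:40 AM UTC (Oct 14).
Mumbai is UTC+5:30, so local arrival = 7:40 AM + 5:30 = 1:10 PM on Oct 14.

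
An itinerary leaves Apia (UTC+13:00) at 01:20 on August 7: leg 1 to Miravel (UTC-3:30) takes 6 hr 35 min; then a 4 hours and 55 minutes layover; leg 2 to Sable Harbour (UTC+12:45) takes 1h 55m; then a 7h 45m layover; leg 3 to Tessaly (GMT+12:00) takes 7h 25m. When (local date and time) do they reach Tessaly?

04:55 on August 8

Convert departure to UTC: 01:20 − 13:00 = 12:20 UTC on Aug 6.
Add 6 hours 35 minutes leg 1 → 18:55 UTC.
Add 4 hours 55 minutes layover in Miravel → 23:50 UTC.
Add 1 hour 55 minutes leg 2 → 01:45 UTC (Aug 7).
Add 7 hours 45 minutes layover in Sable Harbour → 09:30 UTC.
Add 7 hours and 25 minutes leg 3 → 16:55 UTC.
Tessaly is UTC+12:00, so local arrival = 16:55 + 12:00 = 04:55 on Aug 8.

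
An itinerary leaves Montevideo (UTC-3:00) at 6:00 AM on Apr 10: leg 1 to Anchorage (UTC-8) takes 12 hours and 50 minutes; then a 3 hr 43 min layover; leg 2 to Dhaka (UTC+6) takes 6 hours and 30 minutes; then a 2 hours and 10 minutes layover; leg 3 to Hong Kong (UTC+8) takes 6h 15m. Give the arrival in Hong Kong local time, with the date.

12:28 AM on April 12

Convert departure to UTC: 6:00 AM + 3:00 = 9:00 AM UTC on Apr 10.
Add 12 hours and 50 minutes leg 1 → 9:50 PM UTC.
Add 3 hours 43 minutes layover in Anchorage → 1:33 AM UTC (Apr 11).
Add 6 hours 30 minutes leg 2 → 8:03 AM UTC.
Add 2 hours and 10 minutes layover in Dhaka → 10:13 AM UTC.
Add 6 hours 15 minutes leg 3 → 4:28 PM UTC.
Hong Kong is UTC+8:00, so local arrival = 4:28 PM + 8:00 = 12:28 AM on Apr 12.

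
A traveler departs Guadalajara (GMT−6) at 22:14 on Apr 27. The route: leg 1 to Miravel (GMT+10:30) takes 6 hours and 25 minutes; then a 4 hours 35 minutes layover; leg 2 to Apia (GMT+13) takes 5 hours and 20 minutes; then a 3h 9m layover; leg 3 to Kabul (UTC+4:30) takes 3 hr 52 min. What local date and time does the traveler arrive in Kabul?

Convert departure to UTC: 22:14 + 6:00 = 04:14 UTC on Apr 28.
Add 6 hours and 25 minutes leg 1 → 10:39 UTC.
Add 4 hours 35 minutes layover in Miravel → 15:14 UTC.
Add 5 hours and 20 minutes leg 2 → 20:34 UTC.
Add 3 hours 9 minutes layover in Apia → 23:43 UTC.
Add 3 hours 52 minutes leg 3 → 03:35 UTC (Apr 29).
Kabul is UTC+4:30, so local arrival = 03:35 + 4:30 = 08:05 on Apr 29.

08:05 on Apr 29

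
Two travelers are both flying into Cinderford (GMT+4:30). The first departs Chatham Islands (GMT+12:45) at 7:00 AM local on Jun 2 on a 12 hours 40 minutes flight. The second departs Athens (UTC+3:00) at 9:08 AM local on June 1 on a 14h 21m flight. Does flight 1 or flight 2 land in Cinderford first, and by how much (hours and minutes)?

the second, by 10 hours 26 minutes

Flight 1 in UTC: 7:00 AM − 12:45 = 6:15 PM on Jun 1.
+12 hours and 40 minutes → arrive 6:55 AM UTC on Jun 2.
Flight 2 in UTC: 9:08 AM − 3:00 = 6:08 AM on Jun 1.
+14 hours 21 minutes → arrive 8:29 PM UTC on Jun 1.
Flight 2 lands earlier by 10 hours 26 minutes.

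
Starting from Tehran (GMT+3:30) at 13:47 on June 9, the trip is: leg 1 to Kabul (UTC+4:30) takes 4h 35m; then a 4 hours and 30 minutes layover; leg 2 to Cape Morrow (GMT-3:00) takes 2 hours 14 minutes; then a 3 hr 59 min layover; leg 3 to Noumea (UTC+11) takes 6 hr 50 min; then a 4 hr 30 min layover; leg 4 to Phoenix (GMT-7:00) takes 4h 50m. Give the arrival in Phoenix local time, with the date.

10:45 on Jun 10

Convert departure to UTC: 13:47 − 3:30 = 10:17 UTC on Jun 9.
Add 4 hours and 35 minutes leg 1 → 14:52 UTC.
Add 4 hours and 30 minutes layover in Kabul → 19:22 UTC.
Add 2 hours 14 minutes leg 2 → 21:36 UTC.
Add 3 hours and 59 minutes layover in Cape Morrow → 01:35 UTC (Jun 10).
Add 6 hours and 50 minutes leg 3 → 08:25 UTC.
Add 4 hours and 30 minutes layover in Noumea → 12:55 UTC.
Add 4 hours and 50 minutes leg 4 → 17:45 UTC.
Phoenix is UTC−7:00, so local arrival = 17:45 − 7:00 = 10:45 on Jun 10.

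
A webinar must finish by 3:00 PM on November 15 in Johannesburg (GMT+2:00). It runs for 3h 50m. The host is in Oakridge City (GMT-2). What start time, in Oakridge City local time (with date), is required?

7:10 AM on November 15

Target end time in UTC: 3:00 PM − 2:00 = 1:00 PM on Nov 15.
Subtract 3 hours and 50 minutes → start 9:10 AM UTC on Nov 15.
Oakridge City is UTC−2:00: 9:10 AM − 2:00 = 7:10 AM on Nov 15.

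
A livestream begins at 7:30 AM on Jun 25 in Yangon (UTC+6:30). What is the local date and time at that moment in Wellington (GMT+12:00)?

1:00 PM on Jun 25

In UTC: 7:30 AM − 6:30 = 1:00 AM on Jun 25.
Wellington is UTC+12:00: 1:00 AM + 12:00 = 1:00 PM on Jun 25.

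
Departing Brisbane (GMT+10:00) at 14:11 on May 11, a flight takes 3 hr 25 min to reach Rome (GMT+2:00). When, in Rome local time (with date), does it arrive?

09:36 on May 11

Convert departure to UTC: 14:11 − 10:00 = 04:11 UTC on May 11.
Add 3 hours and 25 minutes travel time → 07:36 UTC.
Rome is UTC+2:00, so local arrival = 07:36 + 2:00 = 09:36 on May 11.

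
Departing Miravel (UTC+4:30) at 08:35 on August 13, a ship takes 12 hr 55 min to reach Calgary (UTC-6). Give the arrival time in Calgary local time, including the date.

Convert departure to UTC: 08:35 − 4:30 = 04:05 UTC on Aug 13.
Add 12 hours and 55 minutes travel time → 17:00 UTC.
Calgary is UTC−6:00, so local arrival = 17:00 − 6:00 = 11:00 on Aug 13.

11:00 on Aug 13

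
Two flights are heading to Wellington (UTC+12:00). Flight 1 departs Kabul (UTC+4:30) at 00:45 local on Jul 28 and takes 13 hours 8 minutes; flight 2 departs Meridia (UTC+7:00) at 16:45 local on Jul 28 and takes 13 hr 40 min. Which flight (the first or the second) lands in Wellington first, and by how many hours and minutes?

Flight 1 in UTC: 00:45 − 4:30 = 20:15 on Jul 27.
+13 hours 8 minutes → arrive 09:23 UTC on Jul 28.
Flight 2 in UTC: 16:45 − 7:00 = 09:45 on Jul 28.
+13 hours and 40 minutes → arrive 23:25 UTC on Jul 28.
Flight 1 lands earlier by 14 hours 2 minutes.

the first, by 14 hours 2 minutes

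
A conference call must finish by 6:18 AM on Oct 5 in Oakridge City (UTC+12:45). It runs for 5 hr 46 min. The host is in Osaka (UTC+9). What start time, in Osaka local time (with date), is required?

Target end time in UTC: 6:18 AM − 12:45 = 5:33 PM on Oct 4.
Subtract 5 hours and 46 minutes → start 11:47 AM UTC on Oct 4.
Osaka is UTC+9:00: 11:47 AM + 9:00 = 8:47 PM on Oct 4.

8:47 PM on October 4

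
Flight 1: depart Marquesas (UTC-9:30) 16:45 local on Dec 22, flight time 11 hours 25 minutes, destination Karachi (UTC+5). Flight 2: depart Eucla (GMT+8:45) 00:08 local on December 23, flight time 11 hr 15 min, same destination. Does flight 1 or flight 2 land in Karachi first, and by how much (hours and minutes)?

Flight 1 in UTC: 16:45 + 9:30 = 02:15 on Dec 23.
+11 hours and 25 minutes → arrive 13:40 UTC on Dec 23.
Flight 2 in UTC: 00:08 − 8:45 = 15:23 on Dec 22.
+11 hours 15 minutes → arrive 02:38 UTC on Dec 23.
Flight 2 lands earlier by 11 hours 2 minutes.

the second, by 11 hours 2 minutes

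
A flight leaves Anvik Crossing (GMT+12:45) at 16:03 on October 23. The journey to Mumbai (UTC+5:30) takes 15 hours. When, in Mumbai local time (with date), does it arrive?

Mumbai is 7:15 behind Anvik Crossing.
After 15 hours it is 07:03 (Oct 24) in Anvik Crossing.
Shift by the zone difference: 07:03 − 7:15 = 23:48 on Oct 23 in Mumbai.

23:48 on Oct 23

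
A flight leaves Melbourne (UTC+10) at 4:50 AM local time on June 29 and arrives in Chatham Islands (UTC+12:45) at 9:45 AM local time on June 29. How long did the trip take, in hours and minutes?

Departure in UTC: 4:50 AM − 10:00 = 6:50 PM on Jun 28.
Arrival in UTC: 9:45 AM − 12:45 = 9:00 PM on Jun 28.
Elapsed = 9:00 PM − 6:50 PM = 2 hours 10 minutes.

2 hours 10 minutes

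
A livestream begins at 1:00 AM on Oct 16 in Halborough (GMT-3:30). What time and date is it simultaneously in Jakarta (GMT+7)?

11:30 AM on October 16

Jakarta is 10:30 ahead of Halborough.
Shift by the zone difference: 1:00 AM + 10:30 = 11:30 AM on Oct 16 in Jakarta.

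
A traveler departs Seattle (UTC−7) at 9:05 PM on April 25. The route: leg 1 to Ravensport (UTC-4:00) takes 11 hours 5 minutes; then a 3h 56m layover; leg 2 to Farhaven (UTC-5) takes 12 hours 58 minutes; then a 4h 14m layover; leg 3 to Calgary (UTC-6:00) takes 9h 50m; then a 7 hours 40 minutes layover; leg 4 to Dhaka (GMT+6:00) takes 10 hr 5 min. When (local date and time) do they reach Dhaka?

9:53 PM on April 28

Convert departure to UTC: 9:05 PM + 7:00 = 4:05 AM UTC on Apr 26.
Add 11 hours 5 minutes leg 1 → 3:10 PM UTC.
Add 3 hours and 56 minutes layover in Ravensport → 7:06 PM UTC.
Add 12 hours 58 minutes leg 2 → 8:04 AM UTC (Apr 27).
Add 4 hours and 14 minutes layover in Farhaven → 12:18 PM UTC.
Add 9 hours and 50 minutes leg 3 → 10:08 PM UTC.
Add 7 hours 40 minutes layover in Calgary → 5:48 AM UTC (Apr 28).
Add 10 hours 5 minutes leg 4 → 3:53 PM UTC.
Dhaka is UTC+6:00, so local arrival = 3:53 PM + 6:00 = 9:53 PM on Apr 28.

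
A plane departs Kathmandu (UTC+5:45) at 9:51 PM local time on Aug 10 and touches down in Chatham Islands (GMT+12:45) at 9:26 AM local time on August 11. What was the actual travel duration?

4 hours 35 minutes

Departure in UTC: 9:51 PM − 5:45 = 4:06 PM on Aug 10.
Arrival in UTC: 9:26 AM − 12:45 = 8:41 PM on Aug 10.
Elapsed = 8:41 PM − 4:06 PM = 4 hours 35 minutes.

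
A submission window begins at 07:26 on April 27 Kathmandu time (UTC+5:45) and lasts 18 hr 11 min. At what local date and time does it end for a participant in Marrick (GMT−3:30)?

Convert start to UTC: 07:26 − 5:45 = 01:41 UTC on Apr 27.
Add 18 hours 11 minutes duration → 19:52 UTC.
Marrick is UTC−3:30, so local end time = 19:52 − 3:30 = 16:22 on Apr 27.

16:22 on Apr 27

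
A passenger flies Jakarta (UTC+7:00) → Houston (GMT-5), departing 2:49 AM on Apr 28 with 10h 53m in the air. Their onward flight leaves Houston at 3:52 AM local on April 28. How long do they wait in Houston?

Convert departure to UTC: 2:49 AM − 7:00 = 7:49 PM UTC on Apr 27.
Add 10 hours and 53 minutes flight time → 6:42 AM UTC (Apr 28).
Houston is UTC−5:00, so local arrival = 6:42 AM − 5:00 = 1:42 AM on Apr 28.
Layover = 3:52 AM − 1:42 AM = 2 hours 10 minutes.

2 hours 10 minutes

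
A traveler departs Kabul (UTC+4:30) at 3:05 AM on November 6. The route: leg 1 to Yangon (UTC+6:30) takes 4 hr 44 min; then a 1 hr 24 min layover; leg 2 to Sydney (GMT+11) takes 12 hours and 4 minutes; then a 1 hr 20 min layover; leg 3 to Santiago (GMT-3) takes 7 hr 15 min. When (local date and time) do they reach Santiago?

10:22 PM on November 6

Convert departure to UTC: 3:05 AM − 4:30 = 10:35 PM UTC on Nov 5.
Add 4 hours 44 minutes leg 1 → 3:19 AM UTC (Nov 6).
Add 1 hour 24 minutes layover in Yangon → 4:43 AM UTC.
Add 12 hours and 4 minutes leg 2 → 4:47 PM UTC.
Add 1 hour and 20 minutes layover in Sydney → 6:07 PM UTC.
Add 7 hours 15 minutes leg 3 → 1:22 AM UTC (Nov 7).
Santiago is UTC−3:00, so local arrival = 1:22 AM − 3:00 = 10:22 PM on Nov 6.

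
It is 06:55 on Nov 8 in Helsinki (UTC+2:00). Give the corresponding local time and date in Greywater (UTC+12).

16:55 on November 8

In UTC: 06:55 − 2:00 = 04:55 on Nov 8.
Greywater is UTC+12:00: 04:55 + 12:00 = 16:55 on Nov 8.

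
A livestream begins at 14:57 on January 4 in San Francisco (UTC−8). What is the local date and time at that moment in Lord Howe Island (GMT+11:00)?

09:57 on January 5

In UTC: 14:57 + 8:00 = 22:57 on Jan 4.
Lord Howe Island is UTC+11:00: 22:57 + 11:00 = 09:57 on Jan 5.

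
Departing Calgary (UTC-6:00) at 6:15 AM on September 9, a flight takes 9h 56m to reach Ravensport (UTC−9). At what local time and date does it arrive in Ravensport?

Convert departure to UTC: 6:15 AM + 6:00 = 12:15 PM UTC on Sep 9.
Add 9 hours 56 minutes travel time → 10:11 PM UTC.
Ravensport is UTC−9:00, so local arrival = 10:11 PM − 9:00 = 1:11 PM on Sep 9.

1:11 PM on Sep 9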